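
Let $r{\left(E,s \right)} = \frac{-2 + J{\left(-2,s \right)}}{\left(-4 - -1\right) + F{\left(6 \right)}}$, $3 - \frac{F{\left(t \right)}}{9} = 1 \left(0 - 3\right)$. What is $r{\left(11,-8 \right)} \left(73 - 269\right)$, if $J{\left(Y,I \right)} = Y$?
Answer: $\frac{784}{51} \approx 15.373$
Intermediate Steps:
$F{\left(t \right)} = 54$ ($F{\left(t \right)} = 27 - 9 \cdot 1 \left(0 - 3\right) = 27 - 9 \cdot 1 \left(-3\right) = 27 - -27 = 27 + 27 = 54$)
$r{\left(E,s \right)} = - \frac{4}{51}$ ($r{\left(E,s \right)} = \frac{-2 - 2}{\left(-4 - -1\right) + 54} = - \frac{4}{\left(-4 + 1\right) + 54} = - \frac{4}{-3 + 54} = - \frac{4}{51}$)
$r{\left(11,-8 \right)} \left(73 - 269\right) = - \frac{4 \left(73 - 269\right)}{51} = \left(- \frac{4}{51}\right) \left(-196\right) = \frac{784}{51}$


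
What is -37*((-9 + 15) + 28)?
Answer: -1258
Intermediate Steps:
-37*((-9 + 15) + 28) = -37*(6 + 28) = -37*34 = -1258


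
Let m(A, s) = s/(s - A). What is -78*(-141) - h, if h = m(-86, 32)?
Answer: 648866/59 ≈ 10998.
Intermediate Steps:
h = 16/59 (h = 32/(32 - 1*(-86)) = 32/(32 + 86) = 32/118 = 32*(1/118) = 16/59 ≈ 0.27119)
-78*(-141) - h = -78*(-141) - 1*16/59 = 10998 - 16/59 = 648866/59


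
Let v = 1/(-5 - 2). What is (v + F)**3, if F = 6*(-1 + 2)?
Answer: 68921/343 ≈ 200.94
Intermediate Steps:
F = 6 (F = 6*1 = 6)
v = -1/7 (v = 1/(-7) = -1/7 ≈ -0.14286)
(v + F)**3 = (-1/7 + 6)**3 = (41/7)**3 = 68921/343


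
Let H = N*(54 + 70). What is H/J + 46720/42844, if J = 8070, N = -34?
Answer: 24550012/43218885 ≈ 0.56804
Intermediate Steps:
H = -4216 (H = -34*(54 + 70) = -34*124 = -4216)
H/J + 46720/42844 = -4216/8070 + 46720/42844 = -4216*1/8070 + 46720*(1/42844) = -2108/4035 + 11680/10711 = 24550012/43218885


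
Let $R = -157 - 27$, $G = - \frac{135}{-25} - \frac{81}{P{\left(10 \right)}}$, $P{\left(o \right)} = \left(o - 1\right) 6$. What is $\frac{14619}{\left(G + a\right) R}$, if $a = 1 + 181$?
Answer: $- \frac{6645}{15548} \approx -0.42739$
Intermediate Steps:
$a = 182$
$P{\left(o \right)} = -6 + 6 o$ ($P{\left(o \right)} = \left(-1 + o\right) 6 = -6 + 6 o$)
$G = \frac{39}{10}$ ($G = - \frac{135}{-25} - \frac{81}{-6 + 6 \cdot 10} = \left(-135\right) \left(- \frac{1}{25}\right) - \frac{81}{-6 + 60} = \frac{27}{5} - \frac{81}{54} = \frac{27}{5} - \frac{3}{2} = \frac{39}{10} \approx 3.9$)
$R = -184$
$\frac{14619}{\left(G + a\right) R} = \frac{14619}{\left(\frac{39}{10} + 182\right) \left(-184\right)} = \frac{14619}{\frac{1859}{10} \left(-184\right)} = \frac{14619}{- \frac{171028}{5}} = 14619 \left(- \frac{5}{171028}\right) = - \frac{6645}{15548}$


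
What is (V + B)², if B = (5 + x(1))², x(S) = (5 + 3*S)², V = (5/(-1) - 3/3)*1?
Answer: 22610025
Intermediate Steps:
V = -6 (V = (5*(-1) - 3*⅓)*1 = (-5 - 1)*1 = -6*1 = -6)
B = 4761 (B = (5 + (5 + 3*1)²)² = (5 + (5 + 3)²)² = (5 + 8²)² = (5 + 64)² = 69² = 4761)
(V + B)² = (-6 + 4761)² = 4755² = 22610025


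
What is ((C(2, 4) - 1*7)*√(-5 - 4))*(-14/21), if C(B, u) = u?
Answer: 6*I ≈ 6.0*I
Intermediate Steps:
((C(2, 4) - 1*7)*√(-5 - 4))*(-14/21) = ((4 - 1*7)*√(-5 - 4))*(-14/21) = ((4 - 7)*√(-9))*(-14*1/21) = -9*I*(-⅔) = 6*I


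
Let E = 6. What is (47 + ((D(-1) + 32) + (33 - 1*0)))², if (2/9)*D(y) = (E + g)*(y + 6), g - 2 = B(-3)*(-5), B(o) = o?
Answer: 1585081/4 ≈ 3.9627e+5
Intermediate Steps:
g = 17 (g = 2 - 3*(-5) = 2 + 15 = 17)
D(y) = 621 + 207*y/2 (D(y) = 9*((6 + 17)*(y + 6))/2 = 9*(23*(6 + y))/2 = 9*(138 + 23*y)/2 = 621 + 207*y/2)
(47 + ((D(-1) + 32) + (33 - 1*0)))² = (47 + (((621 + (207/2)*(-1)) + 32) + (33 - 1*0)))² = (47 + (((621 - 207/2) + 32) + (33 + 0)))² = (47 + ((1035/2 + 32) + 33))² = (47 + (1099/2 + 33))² = (47 + 1165/2)² = (1259/2)² = 1585081/4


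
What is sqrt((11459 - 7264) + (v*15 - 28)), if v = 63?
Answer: 6*sqrt(142) ≈ 71.498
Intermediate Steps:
sqrt((11459 - 7264) + (v*15 - 28)) = sqrt((11459 - 7264) + (63*15 - 28)) = sqrt(4195 + (945 - 28)) = sqrt(4195 + 917) = sqrt(5112) = 6*sqrt(142)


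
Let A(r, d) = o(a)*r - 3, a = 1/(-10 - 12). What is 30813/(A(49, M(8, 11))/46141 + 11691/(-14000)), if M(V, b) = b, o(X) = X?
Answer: -218948365482000/5934583741 ≈ -36894.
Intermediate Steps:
a = -1/22 (a = 1/(-22) = -1/22 ≈ -0.045455)
A(r, d) = -3 - r/22 (A(r, d) = -r/22 - 3 = -3 - r/22)
30813/(A(49, M(8, 11))/46141 + 11691/(-14000)) = 30813/((-3 - 1/22*49)/46141 + 11691/(-14000)) = 30813/((-3 - 49/22)*(1/46141) + 11691*(-1/14000)) = 30813/(-115/22*1/46141 - 11691/14000) = 30813/(-115/1015102 - 11691/14000) = 30813/(-5934583741/7105714000) = 30813*(-7105714000/5934583741) = -218948365482000/5934583741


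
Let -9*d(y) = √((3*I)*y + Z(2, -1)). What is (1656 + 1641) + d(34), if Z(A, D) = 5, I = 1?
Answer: 3297 - √107/9 ≈ 3295.9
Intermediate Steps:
d(y) = -√(5 + 3*y)/9 (d(y) = -√((3*1)*y + 5)/9 = -√(3*y + 5)/9 = -√(5 + 3*y)/9)
(1656 + 1641) + d(34) = (1656 + 1641) - √(5 + 3*34)/9 = 3297 - √(5 + 102)/9 = 3297 - √107/9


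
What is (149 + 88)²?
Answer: 56169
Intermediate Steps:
(149 + 88)² = 237² = 56169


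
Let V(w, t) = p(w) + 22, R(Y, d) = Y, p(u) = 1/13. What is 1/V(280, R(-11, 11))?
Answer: 13/287 ≈ 0.045296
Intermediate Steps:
p(u) = 1/13
V(w, t) = 287/13 (V(w, t) = 1/13 + 22 = 287/13)
1/V(280, R(-11, 11)) = 1/(287/13) = 13/287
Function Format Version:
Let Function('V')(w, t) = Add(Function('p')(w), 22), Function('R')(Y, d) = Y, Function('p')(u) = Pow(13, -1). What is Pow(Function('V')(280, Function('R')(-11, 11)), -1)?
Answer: Rational(13, 287) ≈ 0.045296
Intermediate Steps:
Function('p')(u) = Rational(1, 13)
Function('V')(w, t) = Rational(287, 13) (Function('V')(w, t) = Add(Rational(1, 13), 22) = Rational(287, 13))
Pow(Function('V')(280, Function('R')(-11, 11)), -1) = Pow(Rational(287, 13), -1) = Rational(13, 287)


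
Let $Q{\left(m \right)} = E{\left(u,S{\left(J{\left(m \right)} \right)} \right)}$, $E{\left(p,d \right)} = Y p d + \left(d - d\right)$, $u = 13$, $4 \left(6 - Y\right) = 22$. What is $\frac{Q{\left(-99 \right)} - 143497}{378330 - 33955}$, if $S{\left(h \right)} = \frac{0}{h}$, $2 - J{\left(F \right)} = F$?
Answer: $- \frac{143497}{344375} \approx -0.41669$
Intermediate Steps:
$Y = \frac{1}{2}$ ($Y = 6 - \frac{11}{2} = \frac{1}{2} \approx 0.5$)
$J{\left(F \right)} = 2 - F$
$S{\left(h \right)} = 0$
$E{\left(p,d \right)} = \frac{d p}{2}$ ($E{\left(p,d \right)} = \frac{p}{2} d + \left(d - d\right) = \frac{d p}{2} + 0 = \frac{d p}{2}$)
$Q{\left(m \right)} = 0$ ($Q{\left(m \right)} = \frac{1}{2} \cdot 0 \cdot 13 = 0$)
$\frac{Q{\left(-99 \right)} - 143497}{378330 - 33955} = \frac{0 - 143497}{378330 - 33955} = - \frac{143497}{344375}$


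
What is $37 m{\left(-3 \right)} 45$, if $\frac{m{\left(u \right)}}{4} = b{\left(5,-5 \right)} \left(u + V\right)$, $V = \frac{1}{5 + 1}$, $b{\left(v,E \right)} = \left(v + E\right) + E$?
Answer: $94350$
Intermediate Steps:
$b{\left(v,E \right)} = v + 2 E$ ($b{\left(v,E \right)} = \left(E + v\right) + E = v + 2 E$)
$V = \frac{1}{6} \approx 0.16667$
$m{\left(u \right)} = - \frac{10}{3} - 20 u$ ($m{\left(u \right)} = 4 \left(5 + 2 \left(-5\right)\right) \left(u + \frac{1}{6}\right) = 4 \left(5 - 10\right) \left(\frac{1}{6} + u\right) = 4 \left(- 5 \left(\frac{1}{6} + u\right)\right) = 4 \left(- \frac{5}{6} - 5 u\right) = - \frac{10}{3} - 20 u$)
$37 m{\left(-3 \right)} 45 = 37 \left(- \frac{10}{3} - -60\right) 45 = 37 \left(- \frac{10}{3} + 60\right) 45 = 37 \cdot \frac{170}{3} \cdot 45 = \frac{6290}{3} \cdot 45 = 94350$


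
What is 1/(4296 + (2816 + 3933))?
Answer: 1/11045 ≈ 9.0539e-5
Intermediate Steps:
1/(4296 + (2816 + 3933)) = 1/(4296 + 6749) = 1/11045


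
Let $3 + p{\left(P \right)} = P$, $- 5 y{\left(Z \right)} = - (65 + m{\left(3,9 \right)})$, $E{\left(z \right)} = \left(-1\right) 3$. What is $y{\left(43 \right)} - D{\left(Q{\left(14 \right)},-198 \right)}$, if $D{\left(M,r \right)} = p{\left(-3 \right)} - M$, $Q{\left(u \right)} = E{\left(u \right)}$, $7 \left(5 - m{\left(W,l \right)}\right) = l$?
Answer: $\frac{586}{35} \approx 16.743$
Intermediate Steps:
$m{\left(W,l \right)} = 5 - \frac{l}{7}$
$E{\left(z \right)} = -3$
$y{\left(Z \right)} = \frac{481}{35}$ ($y{\left(Z \right)} = - \frac{\left(-1\right) \left(65 + \left(5 - \frac{9}{7}\right)\right)}{5} = - \frac{\left(-1\right) \left(65 + \frac{26}{7}\right)}{5} = - \frac{\left(-1\right) \frac{481}{7}}{5} = \left(- \frac{1}{5}\right) \left(- \frac{481}{7}\right) = \frac{481}{35}$)
$p{\left(P \right)} = -3 + P$
$Q{\left(u \right)} = -3$
$D{\left(M,r \right)} = -6 - M$ ($D{\left(M,r \right)} = \left(-3 - 3\right) - M = -6 - M$)
$y{\left(43 \right)} - D{\left(Q{\left(14 \right)},-198 \right)} = \frac{481}{35} - \left(-6 - -3\right) = \frac{481}{35} - \left(-6 + 3\right) = \frac{481}{35} - -3 = \frac{481}{35} + 3 = \frac{586}{35}$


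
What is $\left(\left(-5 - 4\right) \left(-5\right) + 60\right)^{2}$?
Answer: $11025$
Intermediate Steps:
$\left(\left(-5 - 4\right) \left(-5\right) + 60\right)^{2} = \left(\left(-9\right) \left(-5\right) + 60\right)^{2} = \left(45 + 60\right)^{2} = 105^{2} = 11025$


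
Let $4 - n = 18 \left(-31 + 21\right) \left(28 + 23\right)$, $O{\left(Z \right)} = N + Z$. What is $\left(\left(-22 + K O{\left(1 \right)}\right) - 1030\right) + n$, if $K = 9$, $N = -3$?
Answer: $8114$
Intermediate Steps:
$O{\left(Z \right)} = -3 + Z$
$n = 9184$ ($n = 4 - 18 \left(-31 + 21\right) \left(28 + 23\right) = 4 - 18 \left(\left(-10\right) 51\right) = 4 - 18 \left(-510\right) = 4 - -9180 = 4 + 9180 = 9184$)
$\left(\left(-22 + K O{\left(1 \right)}\right) - 1030\right) + n = \left(\left(-22 + 9 \left(-3 + 1\right)\right) - 1030\right) + 9184 = \left(\left(-22 + 9 \left(-2\right)\right) - 1030\right) + 9184 = \left(\left(-22 - 18\right) - 1030\right) + 9184 = \left(-40 - 1030\right) + 9184 = -1070 + 9184 = 8114$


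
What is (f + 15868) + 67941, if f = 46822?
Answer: 130631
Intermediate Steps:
(f + 15868) + 67941 = (46822 + 15868) + 67941 = 62690 + 67941 = 130631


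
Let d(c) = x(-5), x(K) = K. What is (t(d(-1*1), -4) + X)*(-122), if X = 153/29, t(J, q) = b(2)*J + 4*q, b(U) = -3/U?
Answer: 11407/29 ≈ 393.34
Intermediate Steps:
d(c) = -5
t(J, q) = 4*q - 3*J/2 (t(J, q) = (-3/2)*J + 4*q = (-3*½)*J + 4*q = -3*J/2 + 4*q = 4*q - 3*J/2)
X = 153/29 (X = 153*(1/29) = 153/29 ≈ 5.2759)
(t(d(-1*1), -4) + X)*(-122) = ((4*(-4) - 3/2*(-5)) + 153/29)*(-122) = ((-16 + 15/2) + 153/29)*(-122) = (-17/2 + 153/29)*(-122) = -187/58*(-122) = 11407/29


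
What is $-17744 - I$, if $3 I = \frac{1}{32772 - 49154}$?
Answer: $- \frac{872046623}{49146} \approx -17744.0$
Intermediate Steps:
$I = - \frac{1}{49146}$ ($I = \frac{1}{3 \left(32772 - 49154\right)} = \frac{1}{3 \left(-16382\right)} = \frac{1}{3} \left(- \frac{1}{16382}\right) = - \frac{1}{49146} \approx -2.0348 \cdot 10^{-5}$)
$-17744 - I = -17744 - - \frac{1}{49146} = -17744 + \frac{1}{49146} = - \frac{872046623}{49146}$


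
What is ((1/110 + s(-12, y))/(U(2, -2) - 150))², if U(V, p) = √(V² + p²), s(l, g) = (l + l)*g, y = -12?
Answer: 1003685761/(48400*(75 - √2)²) ≈ 3.8297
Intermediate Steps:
s(l, g) = 2*g*l (s(l, g) = (2*l)*g = 2*g*l)
((1/110 + s(-12, y))/(U(2, -2) - 150))² = ((1/110 + 2*(-12)*(-12))/(√(2² + (-2)²) - 150))² = ((1/110 + 288)/(√(4 + 4) - 150))² = (31681/(110*(√8 - 150)))² = (31681/(110*(2*√2 - 150)))² = (31681/(110*(-150 + 2*√2)))² = 1003685761/(12100*(-150 + 2*√2)²)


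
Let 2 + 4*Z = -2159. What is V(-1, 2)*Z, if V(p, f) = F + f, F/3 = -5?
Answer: 28093/4 ≈ 7023.3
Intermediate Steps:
F = -15 (F = 3*(-5) = -15)
Z = -2161/4 (Z = -½ + (¼)*(-2159) = -½ - 2159/4 = -2161/4 ≈ -540.25)
V(p, f) = -15 + f
V(-1, 2)*Z = (-15 + 2)*(-2161/4) = -13*(-2161/4) = 28093/4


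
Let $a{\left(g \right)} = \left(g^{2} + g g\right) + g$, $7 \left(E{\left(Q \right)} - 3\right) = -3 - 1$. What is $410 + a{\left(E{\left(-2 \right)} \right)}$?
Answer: $\frac{20787}{49} \approx 424.22$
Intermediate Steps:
$E{\left(Q \right)} = \frac{17}{7}$ ($E{\left(Q \right)} = 3 + \frac{-3 - 1}{7} = 3 + \frac{1}{7} \left(-4\right) = 3 - \frac{4}{7} = \frac{17}{7}$)
$a{\left(g \right)} = g + 2 g^{2}$ ($a{\left(g \right)} = \left(g^{2} + g^{2}\right) + g = 2 g^{2} + g = g + 2 g^{2}$)
$410 + a{\left(E{\left(-2 \right)} \right)} = 410 + \frac{17 \left(1 + 2 \cdot \frac{17}{7}\right)}{7} = 410 + \frac{17 \left(1 + \frac{34}{7}\right)}{7} = 410 + \frac{17}{7} \cdot \frac{41}{7} = 410 + \frac{697}{49} = \frac{20787}{49}$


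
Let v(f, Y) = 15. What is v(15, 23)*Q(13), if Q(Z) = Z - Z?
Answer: 0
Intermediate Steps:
Q(Z) = 0
v(15, 23)*Q(13) = 15*0 = 0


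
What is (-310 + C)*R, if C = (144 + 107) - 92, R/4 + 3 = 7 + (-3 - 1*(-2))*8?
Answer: 2416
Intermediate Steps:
R = -16 (R = -12 + 4*(7 + (-3 - 1*(-2))*8) = -12 + 4*(7 + (-3 + 2)*8) = -12 + 4*(7 - 1*8) = -12 + 4*(7 - 8) = -12 + 4*(-1) = -12 - 4 = -16)
C = 159 (C = 251 - 92 = 159)
(-310 + C)*R = (-310 + 159)*(-16) = -151*(-16) = 2416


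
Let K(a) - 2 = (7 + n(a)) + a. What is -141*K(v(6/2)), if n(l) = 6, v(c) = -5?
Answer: -1410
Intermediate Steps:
K(a) = 15 + a (K(a) = 2 + ((7 + 6) + a) = 2 + (13 + a) = 15 + a)
-141*K(v(6/2)) = -141*(15 - 5) = -141*10 = -1410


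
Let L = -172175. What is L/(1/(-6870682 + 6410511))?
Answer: 79229941925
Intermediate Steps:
L/(1/(-6870682 + 6410511)) = -172175/(1/(-6870682 + 6410511)) = -172175/(1/(-460171)) = -172175/(-1/460171) = -172175*(-460171) = 79229941925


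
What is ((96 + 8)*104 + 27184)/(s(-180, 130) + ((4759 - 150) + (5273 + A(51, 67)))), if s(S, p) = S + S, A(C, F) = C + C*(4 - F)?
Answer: 950/159 ≈ 5.9748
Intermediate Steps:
s(S, p) = 2*S
((96 + 8)*104 + 27184)/(s(-180, 130) + ((4759 - 150) + (5273 + A(51, 67)))) = ((96 + 8)*104 + 27184)/(2*(-180) + ((4759 - 150) + (5273 + 51*(5 - 1*67)))) = (104*104 + 27184)/(-360 + (4609 + (5273 + 51*(5 - 67)))) = (10816 + 27184)/(-360 + (4609 + (5273 + 51*(-62)))) = 38000/(-360 + (4609 + (5273 - 3162))) = 38000/(-360 + (4609 + 2111)) = 38000/(-360 + 6720) = 38000/6360 = 38000*(1/6360) = 950/159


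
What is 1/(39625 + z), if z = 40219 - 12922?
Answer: 1/66922 ≈ 1.4943e-5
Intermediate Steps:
z = 27297
1/(39625 + z) = 1/(39625 + 27297) = 1/66922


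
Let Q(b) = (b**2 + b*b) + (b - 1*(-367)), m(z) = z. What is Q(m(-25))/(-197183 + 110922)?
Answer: -1592/86261 ≈ -0.018456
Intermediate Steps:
Q(b) = 367 + b + 2*b**2 (Q(b) = (b**2 + b**2) + (b + 367) = 2*b**2 + (367 + b) = 367 + b + 2*b**2)
Q(m(-25))/(-197183 + 110922) = (367 - 25 + 2*(-25)**2)/(-197183 + 110922) = (367 - 25 + 2*625)/(-86261) = (367 - 25 + 1250)*(-1/86261) = 1592*(-1/86261) = -1592/86261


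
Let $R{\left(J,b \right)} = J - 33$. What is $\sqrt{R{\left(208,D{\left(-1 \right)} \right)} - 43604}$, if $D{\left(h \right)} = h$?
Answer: $i \sqrt{43429} \approx 208.4 i$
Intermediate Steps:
$R{\left(J,b \right)} = -33 + J$ ($R{\left(J,b \right)} = J - 33 = -33 + J$)
$\sqrt{R{\left(208,D{\left(-1 \right)} \right)} - 43604} = \sqrt{\left(-33 + 208\right) - 43604} = \sqrt{175 - 43604} = \sqrt{-43429} = i \sqrt{43429}$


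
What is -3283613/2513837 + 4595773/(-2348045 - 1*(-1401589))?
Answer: -2094402776647/339890873096 ≈ -6.1620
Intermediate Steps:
-3283613/2513837 + 4595773/(-2348045 - 1*(-1401589)) = -3283613*1/2513837 + 4595773/(-2348045 + 1401589) = -3283613/2513837 + 4595773/(-946456) = -3283613/2513837 + 4595773*(-1/946456) = -3283613/2513837 - 656539/135208 = -2094402776647/339890873096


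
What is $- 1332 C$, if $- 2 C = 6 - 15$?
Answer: $-5994$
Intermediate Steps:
$C = \frac{9}{2}$ ($C = - \frac{6 - 15}{2} = \left(- \frac{1}{2}\right) \left(-9\right) = \frac{9}{2} \approx 4.5$)
$- 1332 C = \left(-1332\right) \frac{9}{2} = -5994$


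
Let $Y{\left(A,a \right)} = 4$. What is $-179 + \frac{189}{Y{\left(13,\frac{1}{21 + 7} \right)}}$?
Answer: $- \frac{527}{4} \approx -131.75$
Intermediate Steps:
$-179 + \frac{189}{Y{\left(13,\frac{1}{21 + 7} \right)}} = -179 + \frac{189}{4} = - \frac{527}{4}$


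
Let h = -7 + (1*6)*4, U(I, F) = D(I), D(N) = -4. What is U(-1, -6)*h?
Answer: -68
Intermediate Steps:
U(I, F) = -4
h = 17 (h = -7 + 6*4 = -7 + 24 = 17)
U(-1, -6)*h = -4*17 = -68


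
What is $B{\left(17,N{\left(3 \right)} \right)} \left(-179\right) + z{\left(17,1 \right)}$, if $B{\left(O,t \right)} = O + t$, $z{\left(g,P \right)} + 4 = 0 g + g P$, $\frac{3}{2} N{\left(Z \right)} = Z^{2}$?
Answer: $-4104$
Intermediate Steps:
$N{\left(Z \right)} = \frac{2 Z^{2}}{3}$
$z{\left(g,P \right)} = -4 + P g$ ($z{\left(g,P \right)} = -4 + \left(0 g + g P\right) = -4 + \left(0 + P g\right) = -4 + P g$)
$B{\left(17,N{\left(3 \right)} \right)} \left(-179\right) + z{\left(17,1 \right)} = \left(17 + \frac{2 \cdot 3^{2}}{3}\right) \left(-179\right) + \left(-4 + 1 \cdot 17\right) = \left(17 + \frac{2}{3} \cdot 9\right) \left(-179\right) + \left(-4 + 17\right) = \left(17 + 6\right) \left(-179\right) + 13 = 23 \left(-179\right) + 13 = -4117 + 13 = -4104$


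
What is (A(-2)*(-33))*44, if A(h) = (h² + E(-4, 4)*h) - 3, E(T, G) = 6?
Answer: 15972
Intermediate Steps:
A(h) = -3 + h² + 6*h (A(h) = (h² + 6*h) - 3 = -3 + h² + 6*h)
(A(-2)*(-33))*44 = ((-3 + (-2)² + 6*(-2))*(-33))*44 = ((-3 + 4 - 12)*(-33))*44 = -11*(-33)*44 = 363*44 = 15972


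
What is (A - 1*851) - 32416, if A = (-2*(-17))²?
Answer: -32111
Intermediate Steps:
A = 1156 (A = 34² = 1156)
(A - 1*851) - 32416 = (1156 - 1*851) - 32416 = (1156 - 851) - 32416 = 305 - 32416 = -32111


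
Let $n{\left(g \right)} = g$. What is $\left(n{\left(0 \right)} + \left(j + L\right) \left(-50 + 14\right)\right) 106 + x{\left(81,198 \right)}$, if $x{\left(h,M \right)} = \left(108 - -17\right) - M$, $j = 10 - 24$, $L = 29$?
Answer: $-57313$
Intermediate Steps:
$j = -14$ ($j = 10 - 24 = -14$)
$x{\left(h,M \right)} = 125 - M$ ($x{\left(h,M \right)} = \left(108 + 17\right) - M = 125 - M$)
$\left(n{\left(0 \right)} + \left(j + L\right) \left(-50 + 14\right)\right) 106 + x{\left(81,198 \right)} = \left(0 + \left(-14 + 29\right) \left(-50 + 14\right)\right) 106 + \left(125 - 198\right) = \left(0 + 15 \left(-36\right)\right) 106 + \left(125 - 198\right) = \left(0 - 540\right) 106 - 73 = \left(-540\right) 106 - 73 = -57240 - 73 = -57313$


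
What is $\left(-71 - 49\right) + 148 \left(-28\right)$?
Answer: $-4264$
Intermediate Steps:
$\left(-71 - 49\right) + 148 \left(-28\right) = -120 - 4144 = -4264$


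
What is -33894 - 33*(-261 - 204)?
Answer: -18549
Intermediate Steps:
-33894 - 33*(-261 - 204) = -33894 - 33*(-465) = -33894 + 15345 = -18549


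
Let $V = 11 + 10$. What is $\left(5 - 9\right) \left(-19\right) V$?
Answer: $1596$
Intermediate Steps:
$V = 21$
$\left(5 - 9\right) \left(-19\right) V = \left(5 - 9\right) \left(-19\right) 21 = \left(-4\right) \left(-19\right) 21 = 76 \cdot 21 = 1596$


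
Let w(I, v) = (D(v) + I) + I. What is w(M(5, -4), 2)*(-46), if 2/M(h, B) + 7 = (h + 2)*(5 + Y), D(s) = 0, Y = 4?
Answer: -23/7 ≈ -3.2857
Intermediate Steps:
M(h, B) = 2/(11 + 9*h) (M(h, B) = 2/(-7 + (h + 2)*(5 + 4)) = 2/(-7 + (2 + h)*9) = 2/(-7 + (18 + 9*h)) = 2/(11 + 9*h))
w(I, v) = 2*I (w(I, v) = (0 + I) + I = I + I = 2*I)
w(M(5, -4), 2)*(-46) = (2*(2/(11 + 9*5)))*(-46) = (2*(2/(11 + 45)))*(-46) = (2*(2/56))*(-46) = (2*(2*(1/56)))*(-46) = (2*(1/28))*(-46) = (1/14)*(-46) = -23/7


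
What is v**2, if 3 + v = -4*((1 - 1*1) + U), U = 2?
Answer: 121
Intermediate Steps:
v = -11 (v = -3 - 4*((1 - 1*1) + 2) = -3 - 4*((1 - 1) + 2) = -3 - 4*(0 + 2) = -3 - 4*2 = -3 - 8 = -11)
v**2 = (-11)**2 = 121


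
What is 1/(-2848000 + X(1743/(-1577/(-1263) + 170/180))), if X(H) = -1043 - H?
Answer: -16619/47361454071 ≈ -3.5090e-7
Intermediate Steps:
1/(-2848000 + X(1743/(-1577/(-1263) + 170/180))) = 1/(-2848000 + (-1043 - 1743/(-1577/(-1263) + 170/180))) = 1/(-2848000 + (-1043 - 1743/(-1577*(-1/1263) + 170*(1/180)))) = 1/(-2848000 + (-1043 - 1743/(1577/1263 + 17/18))) = 1/(-2848000 + (-1043 - 1743/16619/7578)) = 1/(-2848000 + (-1043 - 1743*7578/16619)) = 1/(-2848000 + (-1043 - 1*13208454/16619)) = 1/(-2848000 + (-1043 - 13208454/16619)) = 1/(-2848000 - 30542071/16619) = 1/(-47361454071/16619) = -16619/47361454071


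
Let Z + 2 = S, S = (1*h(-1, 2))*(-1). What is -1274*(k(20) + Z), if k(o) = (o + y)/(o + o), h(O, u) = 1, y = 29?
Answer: 45227/20 ≈ 2261.4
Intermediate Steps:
S = -1 (S = (1*1)*(-1) = 1*(-1) = -1)
k(o) = (29 + o)/(2*o) (k(o) = (o + 29)/(o + o) = (29 + o)/((2*o)) = (29 + o)*(1/(2*o)) = (29 + o)/(2*o))
Z = -3 (Z = -2 - 1 = -3)
-1274*(k(20) + Z) = -1274*((½)*(29 + 20)/20 - 3) = -1274*((½)*(1/20)*49 - 3) = -1274*(49/40 - 3) = -1274*(-71/40) = 45227/20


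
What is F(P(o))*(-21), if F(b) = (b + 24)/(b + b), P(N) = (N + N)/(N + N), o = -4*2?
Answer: -525/2 ≈ -262.50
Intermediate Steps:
o = -8
P(N) = 1 (P(N) = (2*N)/((2*N)) = (2*N)*(1/(2*N)) = 1)
F(b) = (24 + b)/(2*b) (F(b) = (24 + b)/((2*b)) = (24 + b)*(1/(2*b)) = (24 + b)/(2*b))
F(P(o))*(-21) = ((½)*(24 + 1)/1)*(-21) = ((½)*1*25)*(-21) = (25/2)*(-21) = -525/2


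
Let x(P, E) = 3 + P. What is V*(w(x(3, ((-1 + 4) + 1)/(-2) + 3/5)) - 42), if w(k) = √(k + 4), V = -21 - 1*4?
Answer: 1050 - 25*√10 ≈ 970.94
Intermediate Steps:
V = -25 (V = -21 - 4 = -25)
w(k) = √(4 + k)
V*(w(x(3, ((-1 + 4) + 1)/(-2) + 3/5)) - 42) = -25*(√(4 + (3 + 3)) - 42) = -25*(√(4 + 6) - 42) = -25*(√10 - 42) = -25*(-42 + √10) = 1050 - 25*√10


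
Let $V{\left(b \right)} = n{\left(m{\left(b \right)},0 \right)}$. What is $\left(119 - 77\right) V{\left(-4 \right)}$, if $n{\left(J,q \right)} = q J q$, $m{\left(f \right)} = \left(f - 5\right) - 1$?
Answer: $0$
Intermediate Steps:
$m{\left(f \right)} = -6 + f$ ($m{\left(f \right)} = \left(-5 + f\right) - 1 = -6 + f$)
$n{\left(J,q \right)} = J q^{2}$ ($n{\left(J,q \right)} = J q q = J q^{2}$)
$V{\left(b \right)} = 0$ ($V{\left(b \right)} = \left(-6 + b\right) 0^{2} = \left(-6 + b\right) 0 = 0$)
$\left(119 - 77\right) V{\left(-4 \right)} = \left(119 - 77\right) 0 = 42 \cdot 0 = 0$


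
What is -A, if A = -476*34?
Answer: 16184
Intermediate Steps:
A = -16184
-A = -1*(-16184) = 16184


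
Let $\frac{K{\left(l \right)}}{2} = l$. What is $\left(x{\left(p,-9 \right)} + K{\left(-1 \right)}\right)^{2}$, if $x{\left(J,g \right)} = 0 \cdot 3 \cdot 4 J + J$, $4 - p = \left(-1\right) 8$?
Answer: $100$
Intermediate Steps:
$K{\left(l \right)} = 2 l$
$p = 12$ ($p = 4 - \left(-1\right) 8 = 4 - -8 = 4 + 8 = 12$)
$x{\left(J,g \right)} = J$ ($x{\left(J,g \right)} = 0 \cdot 12 J + J = 0 J + J = 0 + J = J$)
$\left(x{\left(p,-9 \right)} + K{\left(-1 \right)}\right)^{2} = \left(12 + 2 \left(-1\right)\right)^{2} = \left(12 - 2\right)^{2} = 10^{2} = 100$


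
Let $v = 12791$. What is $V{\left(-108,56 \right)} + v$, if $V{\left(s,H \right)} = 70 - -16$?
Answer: $12877$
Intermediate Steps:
$V{\left(s,H \right)} = 86$ ($V{\left(s,H \right)} = 70 + 16 = 86$)
$V{\left(-108,56 \right)} + v = 86 + 12791 = 12877$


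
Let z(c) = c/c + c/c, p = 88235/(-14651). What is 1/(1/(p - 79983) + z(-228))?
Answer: 167417024/334831955 ≈ 0.50000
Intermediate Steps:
p = -12605/2093 (p = 88235*(-1/14651) = -12605/2093 ≈ -6.0225)
z(c) = 2 (z(c) = 1 + 1 = 2)
1/(1/(p - 79983) + z(-228)) = 1/(1/(-12605/2093 - 79983) + 2) = 1/(1/(-167417024/2093) + 2) = 1/(-2093/167417024 + 2) = 1/(334831955/167417024) = 167417024/334831955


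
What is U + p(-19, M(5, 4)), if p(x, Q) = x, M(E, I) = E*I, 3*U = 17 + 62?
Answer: 22/3 ≈ 7.3333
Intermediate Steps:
U = 79/3 (U = (17 + 62)/3 = (⅓)*79 = 79/3 ≈ 26.333)
U + p(-19, M(5, 4)) = 79/3 - 19 = 22/3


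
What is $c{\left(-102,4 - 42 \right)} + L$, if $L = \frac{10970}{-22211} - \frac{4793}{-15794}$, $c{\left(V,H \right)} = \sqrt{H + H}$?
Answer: $- \frac{66802857}{350800534} + 2 i \sqrt{19} \approx -0.19043 + 8.7178 i$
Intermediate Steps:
$c{\left(V,H \right)} = \sqrt{2} \sqrt{H}$ ($c{\left(V,H \right)} = \sqrt{2 H} = \sqrt{2} \sqrt{H}$)
$L = - \frac{66802857}{350800534}$ ($L = 10970 \left(- \frac{1}{22211}\right) - - \frac{4793}{15794} = - \frac{10970}{22211} + \frac{4793}{15794} = - \frac{66802857}{350800534} \approx -0.19043$)
$c{\left(-102,4 - 42 \right)} + L = \sqrt{2} \sqrt{4 - 42} - \frac{66802857}{350800534} = \sqrt{2} \sqrt{-38} - \frac{66802857}{350800534} = \sqrt{2} i \sqrt{38} - \frac{66802857}{350800534} = 2 i \sqrt{19} - \frac{66802857}{350800534} = - \frac{66802857}{350800534} + 2 i \sqrt{19}$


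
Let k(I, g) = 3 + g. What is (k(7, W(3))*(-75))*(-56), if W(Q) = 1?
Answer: 16800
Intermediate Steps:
(k(7, W(3))*(-75))*(-56) = ((3 + 1)*(-75))*(-56) = (4*(-75))*(-56) = -300*(-56) = 16800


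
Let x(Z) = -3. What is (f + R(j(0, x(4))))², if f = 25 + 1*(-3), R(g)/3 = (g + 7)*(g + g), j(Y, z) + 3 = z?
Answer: 196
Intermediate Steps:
j(Y, z) = -3 + z
R(g) = 6*g*(7 + g) (R(g) = 3*((g + 7)*(g + g)) = 3*((7 + g)*(2*g)) = 3*(2*g*(7 + g)) = 6*g*(7 + g))
f = 22 (f = 25 - 3 = 22)
(f + R(j(0, x(4))))² = (22 + 6*(-3 - 3)*(7 + (-3 - 3)))² = (22 + 6*(-6)*(7 - 6))² = (22 + 6*(-6)*1)² = (22 - 36)² = (-14)² = 196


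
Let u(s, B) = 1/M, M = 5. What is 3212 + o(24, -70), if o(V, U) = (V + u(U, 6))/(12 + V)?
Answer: 578281/180 ≈ 3212.7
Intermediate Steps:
u(s, B) = 1/5
o(V, U) = (1/5 + V)/(12 + V) (o(V, U) = (V + 1/5)/(12 + V) = (1/5 + V)/(12 + V))
3212 + o(24, -70) = 3212 + (1/5 + 24)/(12 + 24) = 3212 + (121/5)/36 = 3212 + (1/36)*(121/5) = 3212 + 121/180 = 578281/180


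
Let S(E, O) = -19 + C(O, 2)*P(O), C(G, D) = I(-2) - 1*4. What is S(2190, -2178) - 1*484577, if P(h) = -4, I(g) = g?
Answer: -484572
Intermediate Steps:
C(G, D) = -6 (C(G, D) = -2 - 1*4 = -2 - 4 = -6)
S(E, O) = 5 (S(E, O) = -19 - 6*(-4) = -19 + 24 = 5)
S(2190, -2178) - 1*484577 = 5 - 1*484577 = 5 - 484577 = -484572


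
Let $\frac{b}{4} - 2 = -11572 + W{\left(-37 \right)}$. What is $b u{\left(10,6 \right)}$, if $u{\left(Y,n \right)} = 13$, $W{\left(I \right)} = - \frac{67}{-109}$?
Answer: $- \frac{65575276}{109} \approx -6.0161 \cdot 10^{5}$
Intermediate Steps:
$W{\left(I \right)} = \frac{67}{109}$ ($W{\left(I \right)} = \left(-67\right) \left(- \frac{1}{109}\right) = \frac{67}{109}$)
$b = - \frac{5044252}{109}$ ($b = 8 + 4 \left(-11572 + \frac{67}{109}\right) = 8 + 4 \left(- \frac{1261281}{109}\right) = 8 - \frac{5045124}{109} = - \frac{5044252}{109} \approx -46278.0$)
$b u{\left(10,6 \right)} = \left(- \frac{5044252}{109}\right) 13 = - \frac{65575276}{109}$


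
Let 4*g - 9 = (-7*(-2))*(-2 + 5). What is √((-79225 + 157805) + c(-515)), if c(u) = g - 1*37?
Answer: √314223/2 ≈ 280.28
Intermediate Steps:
g = 51/4 (g = 9/4 + ((-7*(-2))*(-2 + 5))/4 = 9/4 + (14*3)/4 = 9/4 + (¼)*42 = 9/4 + 21/2 = 51/4 ≈ 12.750)
c(u) = -97/4 (c(u) = 51/4 - 1*37 = 51/4 - 37 = -97/4)
√((-79225 + 157805) + c(-515)) = √((-79225 + 157805) - 97/4) = √(78580 - 97/4) = √(314223/4) = √314223/2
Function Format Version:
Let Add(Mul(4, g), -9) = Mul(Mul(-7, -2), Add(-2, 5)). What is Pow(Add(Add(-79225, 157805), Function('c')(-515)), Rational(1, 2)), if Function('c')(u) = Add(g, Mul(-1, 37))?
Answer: Mul(Rational(1, 2), Pow(314223, Rational(1, 2))) ≈ 280.28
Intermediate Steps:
g = Rational(51, 4) (g = Add(Rational(9, 4), Mul(Rational(1, 4), Mul(Mul(-7, -2), Add(-2, 5)))) = Add(Rational(9, 4), Mul(Rational(1, 4), Mul(14, 3))) = Add(Rational(9, 4), Mul(Rational(1, 4), 42)) = Add(Rational(9, 4), Rational(21, 2)) = Rational(51, 4) ≈ 12.750)
Function('c')(u) = Rational(-97, 4) (Function('c')(u) = Add(Rational(51, 4), Mul(-1, 37)) = Add(Rational(51, 4), -37) = Rational(-97, 4))
Pow(Add(Add(-79225, 157805), Function('c')(-515)), Rational(1, 2)) = Pow(Add(Add(-79225, 157805), Rational(-97, 4)), Rational(1, 2)) = Pow(Add(78580, Rational(-97, 4)), Rational(1, 2)) = Pow(Rational(314223, 4), Rational(1, 2)) = Mul(Rational(1, 2), Pow(314223, Rational(1, 2)))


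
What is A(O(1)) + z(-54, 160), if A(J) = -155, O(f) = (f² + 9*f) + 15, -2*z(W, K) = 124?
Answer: -217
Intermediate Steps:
z(W, K) = -62 (z(W, K) = -½*124 = -62)
O(f) = 15 + f² + 9*f
A(O(1)) + z(-54, 160) = -155 - 62 = -217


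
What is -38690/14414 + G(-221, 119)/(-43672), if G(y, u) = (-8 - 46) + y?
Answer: -842852915/314744104 ≈ -2.6779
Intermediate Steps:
G(y, u) = -54 + y
-38690/14414 + G(-221, 119)/(-43672) = -38690/14414 + (-54 - 221)/(-43672) = -38690*1/14414 - 275*(-1/43672) = -19345/7207 + 275/43672 = -842852915/314744104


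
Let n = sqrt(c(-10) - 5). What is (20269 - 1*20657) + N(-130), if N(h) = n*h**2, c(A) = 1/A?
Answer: -388 + 1690*I*sqrt(510) ≈ -388.0 + 38166.0*I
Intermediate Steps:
n = I*sqrt(510)/10 (n = sqrt(1/(-10) - 5) = sqrt(-1/10 - 5) = sqrt(-51/10) = I*sqrt(510)/10 ≈ 2.2583*I)
N(h) = I*sqrt(510)*h**2/10 (N(h) = (I*sqrt(510)/10)*h**2 = I*sqrt(510)*h**2/10)
(20269 - 1*20657) + N(-130) = (20269 - 1*20657) + (1/10)*I*sqrt(510)*(-130)**2 = (20269 - 20657) + (1/10)*I*sqrt(510)*16900 = -388 + 1690*I*sqrt(510)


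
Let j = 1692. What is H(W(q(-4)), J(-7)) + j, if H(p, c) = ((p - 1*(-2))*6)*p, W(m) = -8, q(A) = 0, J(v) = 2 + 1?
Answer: 1980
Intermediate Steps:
J(v) = 3
H(p, c) = p*(12 + 6*p) (H(p, c) = ((p + 2)*6)*p = ((2 + p)*6)*p = (12 + 6*p)*p = p*(12 + 6*p))
H(W(q(-4)), J(-7)) + j = 6*(-8)*(2 - 8) + 1692 = 6*(-8)*(-6) + 1692 = 288 + 1692 = 1980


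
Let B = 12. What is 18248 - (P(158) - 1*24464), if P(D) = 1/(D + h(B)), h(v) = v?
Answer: 7261039/170 ≈ 42712.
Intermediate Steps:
P(D) = 1/(12 + D) (P(D) = 1/(D + 12) = 1/(12 + D))
18248 - (P(158) - 1*24464) = 18248 - (1/(12 + 158) - 1*24464) = 18248 - (1/170 - 24464) = 18248 - 1*(-4158879/170) = 18248 + 4158879/170 = 7261039/170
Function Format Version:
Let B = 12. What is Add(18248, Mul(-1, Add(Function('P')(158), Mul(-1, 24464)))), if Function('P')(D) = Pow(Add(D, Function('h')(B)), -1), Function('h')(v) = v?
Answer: Rational(7261039, 170) ≈ 42712.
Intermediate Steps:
Function('P')(D) = Pow(Add(12, D), -1) (Function('P')(D) = Pow(Add(D, 12), -1) = Pow(Add(12, D), -1))
Add(18248, Mul(-1, Add(Function('P')(158), Mul(-1, 24464)))) = Add(18248, Mul(-1, Add(Pow(Add(12, 158), -1), Mul(-1, 24464)))) = Add(18248, Mul(-1, Add(Pow(170, -1), -24464))) = Add(18248, Mul(-1, Add(Rational(1, 170), -24464))) = Add(18248, Mul(-1, Rational(-4158879, 170))) = Add(18248, Rational(4158879, 170)) = Rational(7261039, 170)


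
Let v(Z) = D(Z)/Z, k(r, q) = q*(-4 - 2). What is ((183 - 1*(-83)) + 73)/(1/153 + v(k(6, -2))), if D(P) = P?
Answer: 51867/154 ≈ 336.80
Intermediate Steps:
k(r, q) = -6*q (k(r, q) = q*(-6) = -6*q)
v(Z) = 1 (v(Z) = Z/Z = 1)
((183 - 1*(-83)) + 73)/(1/153 + v(k(6, -2))) = ((183 - 1*(-83)) + 73)/(1/153 + 1) = ((183 + 83) + 73)/(1/153 + 1) = (266 + 73)/(154/153) = 339*(153/154) = 51867/154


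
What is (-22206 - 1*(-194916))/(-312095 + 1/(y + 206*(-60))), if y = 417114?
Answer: -69905063340/126321699629 ≈ -0.55339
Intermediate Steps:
(-22206 - 1*(-194916))/(-312095 + 1/(y + 206*(-60))) = (-22206 - 1*(-194916))/(-312095 + 1/(417114 + 206*(-60))) = (-22206 + 194916)/(-312095 + 1/(417114 - 12360)) = 172710/(-312095 + 1/404754) = 172710/(-126321699629/404754) = 172710*(-404754/126321699629) = -69905063340/126321699629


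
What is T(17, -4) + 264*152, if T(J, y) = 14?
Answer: 40142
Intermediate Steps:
T(17, -4) + 264*152 = 14 + 264*152 = 14 + 40128 = 40142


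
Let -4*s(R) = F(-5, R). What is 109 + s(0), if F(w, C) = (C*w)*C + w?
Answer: 441/4 ≈ 110.25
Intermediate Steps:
F(w, C) = w + w*C² (F(w, C) = w*C² + w = w + w*C²)
s(R) = 5/4 + 5*R²/4 (s(R) = -(-5)*(1 + R²)/4 = -(-5 - 5*R²)/4 = 5/4 + 5*R²/4)
109 + s(0) = 109 + (5/4 + (5/4)*0²) = 109 + (5/4 + (5/4)*0) = 109 + (5/4 + 0) = 109 + 5/4 = 441/4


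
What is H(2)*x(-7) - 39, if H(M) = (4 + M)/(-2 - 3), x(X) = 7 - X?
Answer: -279/5 ≈ -55.800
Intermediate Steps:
H(M) = -⅘ - M/5 (H(M) = (4 + M)/(-5) = (4 + M)*(-⅕) = -⅘ - M/5)
H(2)*x(-7) - 39 = (-⅘ - ⅕*2)*(7 - 1*(-7)) - 39 = (-⅘ - ⅖)*(7 + 7) - 39 = -6/5*14 - 39 = -84/5 - 39 = -279/5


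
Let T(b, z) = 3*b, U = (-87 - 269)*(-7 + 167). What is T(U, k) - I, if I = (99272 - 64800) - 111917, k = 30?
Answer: -93435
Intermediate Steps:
I = -77445 (I = 34472 - 111917 = -77445)
U = -56960 (U = -356*160 = -56960)
T(U, k) - I = 3*(-56960) - 1*(-77445) = -170880 + 77445 = -93435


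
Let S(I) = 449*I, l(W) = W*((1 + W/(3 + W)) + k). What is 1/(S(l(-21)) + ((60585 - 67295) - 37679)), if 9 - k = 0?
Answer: -2/299359 ≈ -6.6809e-6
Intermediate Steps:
k = 9 (k = 9 - 1*0 = 9 + 0 = 9)
l(W) = W*(10 + W/(3 + W)) (l(W) = W*((1 + W/(3 + W)) + 9) = W*(10 + W/(3 + W)))
1/(S(l(-21)) + ((60585 - 67295) - 37679)) = 1/(449*(-21*(30 + 11*(-21))/(3 - 21)) + ((60585 - 67295) - 37679)) = 1/(449*(-21*(30 - 231)/(-18)) + (-6710 - 37679)) = 1/(449*(-21*(-1/18)*(-201)) - 44389) = 1/(449*(-469/2) - 44389) = 1/(-210581/2 - 44389) = 1/(-299359/2) = -2/299359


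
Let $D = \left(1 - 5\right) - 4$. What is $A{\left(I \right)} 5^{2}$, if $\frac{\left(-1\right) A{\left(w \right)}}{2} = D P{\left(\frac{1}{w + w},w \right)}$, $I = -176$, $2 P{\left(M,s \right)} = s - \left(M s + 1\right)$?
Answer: $-35500$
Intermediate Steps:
$P{\left(M,s \right)} = - \frac{1}{2} + \frac{s}{2} - \frac{M s}{2}$ ($P{\left(M,s \right)} = \frac{s - \left(M s + 1\right)}{2} = \frac{s - \left(1 + M s\right)}{2} = \frac{-1 + s - M s}{2} = - \frac{1}{2} + \frac{s}{2} - \frac{M s}{2}$)
$D = -8$ ($D = -4 - 4 = -8$)
$A{\left(w \right)} = -12 + 8 w$ ($A{\left(w \right)} = - 2 \left(- 8 \left(- \frac{1}{2} + \frac{w}{2} - \frac{w}{2 \left(w + w\right)}\right)\right) = - 2 \left(- 8 \left(- \frac{1}{2} + \frac{w}{2} - \frac{w}{2 \cdot 2 w}\right)\right) = - 2 \left(- 8 \left(- \frac{1}{2} + \frac{w}{2} - \frac{\frac{1}{2 w} w}{2}\right)\right) = - 2 \left(- 8 \left(- \frac{1}{2} + \frac{w}{2} - \frac{1}{4}\right)\right) = - 2 \left(- 8 \left(- \frac{3}{4} + \frac{w}{2}\right)\right) = - 2 \left(6 - 4 w\right) = -12 + 8 w$)
$A{\left(I \right)} 5^{2} = \left(-12 + 8 \left(-176\right)\right) 5^{2} = \left(-12 - 1408\right) 25 = \left(-1420\right) 25 = -35500$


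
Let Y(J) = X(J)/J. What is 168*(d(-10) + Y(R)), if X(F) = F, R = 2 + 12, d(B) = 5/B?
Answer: 84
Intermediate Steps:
R = 14
Y(J) = 1 (Y(J) = J/J = 1)
168*(d(-10) + Y(R)) = 168*(5/(-10) + 1) = 168*(5*(-⅒) + 1) = 168*(-½ + 1) = 168*(½) = 84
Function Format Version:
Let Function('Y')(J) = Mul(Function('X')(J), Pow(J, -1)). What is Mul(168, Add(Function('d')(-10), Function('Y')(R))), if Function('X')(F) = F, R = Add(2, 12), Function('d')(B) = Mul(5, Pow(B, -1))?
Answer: 84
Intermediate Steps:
R = 14
Function('Y')(J) = 1 (Function('Y')(J) = Mul(J, Pow(J, -1)) = 1)
Mul(168, Add(Function('d')(-10), Function('Y')(R))) = Mul(168, Add(Mul(5, Pow(-10, -1)), 1)) = Mul(168, Add(Mul(5, Rational(-1, 10)), 1)) = Mul(168, Add(Rational(-1, 2), 1)) = Mul(168, Rational(1, 2)) = 84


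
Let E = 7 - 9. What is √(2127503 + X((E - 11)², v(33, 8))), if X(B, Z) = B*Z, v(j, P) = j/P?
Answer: √34051202/4 ≈ 1458.8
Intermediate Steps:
E = -2
√(2127503 + X((E - 11)², v(33, 8))) = √(2127503 + (-2 - 11)²*(33/8)) = √(2127503 + (-13)²*(33*(⅛))) = √(2127503 + 169*(33/8)) = √(2127503 + 5577/8) = √(17025601/8) = √34051202/4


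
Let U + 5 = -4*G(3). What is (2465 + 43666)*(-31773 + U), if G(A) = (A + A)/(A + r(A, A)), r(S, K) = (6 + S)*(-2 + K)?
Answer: -1466043180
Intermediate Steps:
r(S, K) = (-2 + K)*(6 + S)
G(A) = 2*A/(-12 + A**2 + 5*A) (G(A) = (A + A)/(A + (-12 - 2*A + 6*A + A*A)) = (2*A)/(A + (-12 - 2*A + 6*A + A**2)) = (2*A)/(A + (-12 + A**2 + 4*A)) = (2*A)/(-12 + A**2 + 5*A) = 2*A/(-12 + A**2 + 5*A))
U = -7 (U = -5 - 8*3/(-12 + 3**2 + 5*3) = -5 - 8*3/(-12 + 9 + 15) = -5 - 8*3/12 = -5 - 4*1/2 = -5 - 2 = -7)
(2465 + 43666)*(-31773 + U) = (2465 + 43666)*(-31773 - 7) = 46131*(-31780) = -1466043180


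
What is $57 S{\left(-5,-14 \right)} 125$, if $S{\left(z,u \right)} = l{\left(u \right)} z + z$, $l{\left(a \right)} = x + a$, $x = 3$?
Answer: $356250$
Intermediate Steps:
$l{\left(a \right)} = 3 + a$
$S{\left(z,u \right)} = z + z \left(3 + u\right)$ ($S{\left(z,u \right)} = \left(3 + u\right) z + z = z \left(3 + u\right) + z = z + z \left(3 + u\right)$)
$57 S{\left(-5,-14 \right)} 125 = 57 \left(- 5 \left(4 - 14\right)\right) 125 = 57 \left(\left(-5\right) \left(-10\right)\right) 125 = 57 \cdot 50 \cdot 125 = 2850 \cdot 125 = 356250$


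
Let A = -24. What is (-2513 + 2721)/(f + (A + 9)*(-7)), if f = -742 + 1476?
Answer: 208/839 ≈ 0.24791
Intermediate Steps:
f = 734
(-2513 + 2721)/(f + (A + 9)*(-7)) = (-2513 + 2721)/(734 + (-24 + 9)*(-7)) = 208/(734 - 15*(-7)) = 208/(734 + 105) = 208/839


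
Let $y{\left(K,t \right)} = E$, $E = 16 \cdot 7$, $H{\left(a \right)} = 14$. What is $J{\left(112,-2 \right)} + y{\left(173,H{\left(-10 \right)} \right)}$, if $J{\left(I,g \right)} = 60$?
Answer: $172$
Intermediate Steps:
$E = 112$
$y{\left(K,t \right)} = 112$
$J{\left(112,-2 \right)} + y{\left(173,H{\left(-10 \right)} \right)} = 60 + 112 = 172$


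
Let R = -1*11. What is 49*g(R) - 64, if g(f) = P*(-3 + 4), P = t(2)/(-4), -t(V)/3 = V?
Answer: 19/2 ≈ 9.5000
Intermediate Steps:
t(V) = -3*V
R = -11
P = 3/2 (P = -3*2/(-4) = -6*(-¼) = 3/2 ≈ 1.5000)
g(f) = 3/2 (g(f) = 3*(-3 + 4)/2 = (3/2)*1 = 3/2)
49*g(R) - 64 = 49*(3/2) - 64 = 147/2 - 64 = 19/2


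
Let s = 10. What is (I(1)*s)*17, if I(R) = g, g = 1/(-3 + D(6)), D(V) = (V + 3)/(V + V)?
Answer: -680/9 ≈ -75.556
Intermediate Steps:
D(V) = (3 + V)/(2*V) (D(V) = (3 + V)/((2*V)) = (3 + V)*(1/(2*V)) = (3 + V)/(2*V))
g = -4/9 (g = 1/(-3 + (1/2)*(3 + 6)/6) = 1/(-3 + (1/2)*(1/6)*9) = 1/(-3 + 3/4) = 1/(-9/4) = -4/9 ≈ -0.44444)
I(R) = -4/9
(I(1)*s)*17 = -4/9*10*17 = -40/9*17 = -680/9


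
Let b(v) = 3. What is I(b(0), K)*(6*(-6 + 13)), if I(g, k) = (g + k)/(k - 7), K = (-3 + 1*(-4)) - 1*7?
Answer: 22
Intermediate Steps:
K = -14 (K = (-3 - 4) - 7 = -7 - 7 = -14)
I(g, k) = (g + k)/(-7 + k)
I(b(0), K)*(6*(-6 + 13)) = ((3 - 14)/(-7 - 14))*(6*(-6 + 13)) = (-11/(-21))*(6*7) = -1/21*(-11)*42 = (11/21)*42 = 22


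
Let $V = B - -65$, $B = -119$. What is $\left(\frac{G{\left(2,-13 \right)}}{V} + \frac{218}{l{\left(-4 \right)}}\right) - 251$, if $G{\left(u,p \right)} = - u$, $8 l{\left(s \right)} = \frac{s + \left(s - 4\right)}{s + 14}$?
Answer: $- \frac{46016}{27} \approx -1704.3$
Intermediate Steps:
$l{\left(s \right)} = \frac{-4 + 2 s}{8 \left(14 + s\right)}$ ($l{\left(s \right)} = \frac{\left(s + \left(s - 4\right)\right) \frac{1}{s + 14}}{8} = \frac{\left(s + \left(s - 4\right)\right) \frac{1}{14 + s}}{8} = \frac{\left(s + \left(-4 + s\right)\right) \frac{1}{14 + s}}{8} = \frac{\left(-4 + 2 s\right) \frac{1}{14 + s}}{8} = \frac{\frac{1}{14 + s} \left(-4 + 2 s\right)}{8} = \frac{-4 + 2 s}{8 \left(14 + s\right)}$)
$V = -54$ ($V = -119 - -65 = -119 + 65 = -54$)
$\left(\frac{G{\left(2,-13 \right)}}{V} + \frac{218}{l{\left(-4 \right)}}\right) - 251 = \left(\frac{\left(-1\right) 2}{-54} + \frac{218}{\frac{1}{4} \frac{1}{14 - 4} \left(-2 - 4\right)}\right) - 251 = \left(\left(-2\right) \left(- \frac{1}{54}\right) + \frac{218}{\frac{1}{4} \cdot \frac{1}{10} \left(-6\right)}\right) - 251 = \left(\frac{1}{27} + \frac{218}{\frac{1}{4} \cdot \frac{1}{10} \left(-6\right)}\right) - 251 = \left(\frac{1}{27} + \frac{218}{- \frac{3}{20}}\right) - 251 = \left(\frac{1}{27} + 218 \left(- \frac{20}{3}\right)\right) - 251 = \left(\frac{1}{27} - \frac{4360}{3}\right) - 251 = - \frac{39239}{27} - 251 = - \frac{46016}{27}$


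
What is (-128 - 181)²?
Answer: 95481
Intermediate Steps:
(-128 - 181)² = (-309)² = 95481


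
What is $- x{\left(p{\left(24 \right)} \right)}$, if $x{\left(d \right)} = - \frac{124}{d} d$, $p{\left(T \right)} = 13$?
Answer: $124$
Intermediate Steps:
$x{\left(d \right)} = -124$
$- x{\left(p{\left(24 \right)} \right)} = \left(-1\right) \left(-124\right) = 124$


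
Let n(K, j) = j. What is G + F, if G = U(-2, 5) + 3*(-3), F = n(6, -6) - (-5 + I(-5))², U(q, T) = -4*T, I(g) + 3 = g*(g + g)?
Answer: -1799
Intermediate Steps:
I(g) = -3 + 2*g² (I(g) = -3 + g*(g + g) = -3 + g*(2*g) = -3 + 2*g²)
F = -1770 (F = -6 - (-5 + (-3 + 2*(-5)²))² = -6 - (-5 + (-3 + 2*25))² = -6 - (-5 + (-3 + 50))² = -6 - (-5 + 47)² = -6 - 1*42² = -6 - 1*1764 = -6 - 1764 = -1770)
G = -29 (G = -4*5 + 3*(-3) = -20 - 9 = -29)
G + F = -29 - 1770 = -1799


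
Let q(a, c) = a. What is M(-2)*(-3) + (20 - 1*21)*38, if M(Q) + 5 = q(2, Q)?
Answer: -29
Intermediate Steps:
M(Q) = -3 (M(Q) = -5 + 2 = -3)
M(-2)*(-3) + (20 - 1*21)*38 = -3*(-3) + (20 - 1*21)*38 = 9 + (20 - 21)*38 = 9 - 1*38 = 9 - 38 = -29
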